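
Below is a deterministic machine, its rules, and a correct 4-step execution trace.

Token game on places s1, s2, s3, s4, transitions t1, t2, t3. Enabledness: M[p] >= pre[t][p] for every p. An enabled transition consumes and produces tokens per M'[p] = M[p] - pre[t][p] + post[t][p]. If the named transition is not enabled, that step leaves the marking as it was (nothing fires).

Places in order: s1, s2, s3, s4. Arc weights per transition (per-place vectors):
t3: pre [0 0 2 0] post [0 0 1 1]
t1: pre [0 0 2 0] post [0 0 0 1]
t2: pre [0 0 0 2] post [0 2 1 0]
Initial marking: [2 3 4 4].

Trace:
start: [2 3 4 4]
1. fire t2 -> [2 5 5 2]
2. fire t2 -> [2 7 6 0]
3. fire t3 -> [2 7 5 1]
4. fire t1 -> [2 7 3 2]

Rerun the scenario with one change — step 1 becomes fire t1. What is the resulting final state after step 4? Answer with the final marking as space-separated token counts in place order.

2 5 0 5

(re-executing from step 1 with the substitution; state before step 1: [2 3 4 4])
1. fire t1 -> [2 3 2 5]
2. fire t2 -> [2 5 3 3]
3. fire t3 -> [2 5 2 4]
4. fire t1 -> [2 5 0 5]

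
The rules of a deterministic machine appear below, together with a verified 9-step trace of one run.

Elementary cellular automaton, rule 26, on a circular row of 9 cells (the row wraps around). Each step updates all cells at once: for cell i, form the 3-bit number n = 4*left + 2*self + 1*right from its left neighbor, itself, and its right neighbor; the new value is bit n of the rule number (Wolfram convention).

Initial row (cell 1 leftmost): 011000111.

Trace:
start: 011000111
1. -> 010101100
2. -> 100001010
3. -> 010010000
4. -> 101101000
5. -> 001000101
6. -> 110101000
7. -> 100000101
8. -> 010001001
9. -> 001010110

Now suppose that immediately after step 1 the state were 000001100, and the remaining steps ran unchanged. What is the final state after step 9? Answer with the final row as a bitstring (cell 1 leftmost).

000000110

state after step 1 := 000001100
2. -> 000011010
3. -> 000110001
4. -> 101101010
5. -> 001000000
6. -> 010100000
7. -> 100010000
8. -> 010101001
9. -> 000000110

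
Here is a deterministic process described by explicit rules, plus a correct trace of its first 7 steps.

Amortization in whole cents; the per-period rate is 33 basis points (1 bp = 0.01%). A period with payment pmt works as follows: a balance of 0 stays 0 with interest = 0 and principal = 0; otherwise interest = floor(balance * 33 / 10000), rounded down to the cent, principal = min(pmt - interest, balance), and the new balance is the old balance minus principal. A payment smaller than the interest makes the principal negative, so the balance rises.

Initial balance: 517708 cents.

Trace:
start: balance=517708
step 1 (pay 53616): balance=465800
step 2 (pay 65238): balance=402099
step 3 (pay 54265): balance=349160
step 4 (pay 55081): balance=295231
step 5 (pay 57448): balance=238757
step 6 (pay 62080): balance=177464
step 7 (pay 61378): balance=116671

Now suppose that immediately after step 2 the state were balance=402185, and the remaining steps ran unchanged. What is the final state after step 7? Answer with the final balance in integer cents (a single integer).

state after step 2 := balance=402185
step 3 (pay 54265): balance=349247
step 4 (pay 55081): balance=295318
step 5 (pay 57448): balance=238844
step 6 (pay 62080): balance=177552
step 7 (pay 61378): balance=116759

116759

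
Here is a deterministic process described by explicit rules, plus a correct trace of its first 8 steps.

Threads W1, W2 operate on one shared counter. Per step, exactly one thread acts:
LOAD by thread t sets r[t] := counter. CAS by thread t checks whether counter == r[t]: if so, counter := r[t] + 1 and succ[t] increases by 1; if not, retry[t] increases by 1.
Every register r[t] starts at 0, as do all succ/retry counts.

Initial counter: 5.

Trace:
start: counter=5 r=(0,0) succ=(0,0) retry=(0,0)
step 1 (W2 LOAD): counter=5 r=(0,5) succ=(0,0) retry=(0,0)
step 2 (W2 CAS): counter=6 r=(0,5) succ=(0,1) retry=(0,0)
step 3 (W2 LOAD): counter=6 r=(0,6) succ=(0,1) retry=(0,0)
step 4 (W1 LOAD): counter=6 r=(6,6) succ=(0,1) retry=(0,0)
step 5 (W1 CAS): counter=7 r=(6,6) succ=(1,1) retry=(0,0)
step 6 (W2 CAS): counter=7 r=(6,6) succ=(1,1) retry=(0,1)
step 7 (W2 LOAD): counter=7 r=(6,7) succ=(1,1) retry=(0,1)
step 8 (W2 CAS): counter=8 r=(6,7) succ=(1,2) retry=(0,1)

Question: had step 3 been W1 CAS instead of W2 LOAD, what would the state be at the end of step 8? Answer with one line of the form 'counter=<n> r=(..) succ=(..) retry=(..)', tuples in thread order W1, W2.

counter=8 r=(6,7) succ=(1,2) retry=(1,1)

(re-executing from step 3 with the substitution; state before step 3: counter=6 r=(0,5) succ=(0,1) retry=(0,0))
step 3 (W1 CAS): counter=6 r=(0,5) succ=(0,1) retry=(1,0)
step 4 (W1 LOAD): counter=6 r=(6,5) succ=(0,1) retry=(1,0)
step 5 (W1 CAS): counter=7 r=(6,5) succ=(1,1) retry=(1,0)
step 6 (W2 CAS): counter=7 r=(6,5) succ=(1,1) retry=(1,1)
step 7 (W2 LOAD): counter=7 r=(6,7) succ=(1,1) retry=(1,1)
step 8 (W2 CAS): counter=8 r=(6,7) succ=(1,2) retry=(1,1)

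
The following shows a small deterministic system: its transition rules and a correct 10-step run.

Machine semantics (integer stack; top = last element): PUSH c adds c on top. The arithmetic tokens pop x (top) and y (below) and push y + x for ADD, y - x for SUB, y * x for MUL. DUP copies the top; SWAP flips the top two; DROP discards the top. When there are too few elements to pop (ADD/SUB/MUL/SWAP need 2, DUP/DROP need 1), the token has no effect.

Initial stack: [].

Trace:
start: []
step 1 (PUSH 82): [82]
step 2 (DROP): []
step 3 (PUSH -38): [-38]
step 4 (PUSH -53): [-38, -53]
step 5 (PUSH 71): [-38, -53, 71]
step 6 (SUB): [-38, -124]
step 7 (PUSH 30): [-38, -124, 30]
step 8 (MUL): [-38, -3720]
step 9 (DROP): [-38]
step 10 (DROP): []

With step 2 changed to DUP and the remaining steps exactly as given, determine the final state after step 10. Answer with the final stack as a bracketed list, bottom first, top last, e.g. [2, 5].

[82, 82]

(re-executing from step 2 with the substitution; state before step 2: [82])
step 2 (DUP): [82, 82]
step 3 (PUSH -38): [82, 82, -38]
step 4 (PUSH -53): [82, 82, -38, -53]
step 5 (PUSH 71): [82, 82, -38, -53, 71]
step 6 (SUB): [82, 82, -38, -124]
step 7 (PUSH 30): [82, 82, -38, -124, 30]
step 8 (MUL): [82, 82, -38, -3720]
step 9 (DROP): [82, 82, -38]
step 10 (DROP): [82, 82]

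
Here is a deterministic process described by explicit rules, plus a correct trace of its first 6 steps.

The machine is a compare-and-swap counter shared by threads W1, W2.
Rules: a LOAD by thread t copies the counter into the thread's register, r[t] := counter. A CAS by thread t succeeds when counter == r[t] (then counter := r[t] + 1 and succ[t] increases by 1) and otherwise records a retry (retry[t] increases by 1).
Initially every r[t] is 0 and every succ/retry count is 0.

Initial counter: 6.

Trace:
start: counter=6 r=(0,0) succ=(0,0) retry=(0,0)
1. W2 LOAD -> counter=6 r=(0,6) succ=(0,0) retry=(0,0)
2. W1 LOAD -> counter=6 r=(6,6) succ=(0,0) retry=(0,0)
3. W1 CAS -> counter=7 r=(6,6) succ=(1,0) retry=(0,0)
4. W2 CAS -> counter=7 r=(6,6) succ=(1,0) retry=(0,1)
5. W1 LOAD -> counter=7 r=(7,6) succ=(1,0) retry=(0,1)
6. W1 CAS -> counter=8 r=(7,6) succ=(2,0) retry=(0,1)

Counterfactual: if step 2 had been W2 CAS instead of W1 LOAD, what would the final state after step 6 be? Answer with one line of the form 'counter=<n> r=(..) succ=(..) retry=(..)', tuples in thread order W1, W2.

(re-executing from step 2 with the substitution; state before step 2: counter=6 r=(0,6) succ=(0,0) retry=(0,0))
2. W2 CAS -> counter=7 r=(0,6) succ=(0,1) retry=(0,0)
3. W1 CAS -> counter=7 r=(0,6) succ=(0,1) retry=(1,0)
4. W2 CAS -> counter=7 r=(0,6) succ=(0,1) retry=(1,1)
5. W1 LOAD -> counter=7 r=(7,6) succ=(0,1) retry=(1,1)
6. W1 CAS -> counter=8 r=(7,6) succ=(1,1) retry=(1,1)

counter=8 r=(7,6) succ=(1,1) retry=(1,1)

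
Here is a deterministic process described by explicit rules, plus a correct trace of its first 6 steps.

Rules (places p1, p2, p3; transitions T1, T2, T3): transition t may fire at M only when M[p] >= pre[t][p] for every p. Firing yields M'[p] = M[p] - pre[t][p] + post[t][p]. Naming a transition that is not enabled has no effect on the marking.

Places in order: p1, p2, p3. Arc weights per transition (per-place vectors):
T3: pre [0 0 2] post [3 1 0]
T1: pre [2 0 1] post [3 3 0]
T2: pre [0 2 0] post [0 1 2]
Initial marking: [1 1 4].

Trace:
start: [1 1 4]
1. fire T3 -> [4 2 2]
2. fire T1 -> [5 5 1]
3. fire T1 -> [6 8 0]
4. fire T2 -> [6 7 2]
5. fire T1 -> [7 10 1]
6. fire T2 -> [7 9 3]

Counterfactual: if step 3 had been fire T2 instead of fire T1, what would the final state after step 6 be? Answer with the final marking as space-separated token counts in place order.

6 5 6

(re-executing from step 3 with the substitution; state before step 3: [5 5 1])
3. fire T2 -> [5 4 3]
4. fire T2 -> [5 3 5]
5. fire T1 -> [6 6 4]
6. fire T2 -> [6 5 6]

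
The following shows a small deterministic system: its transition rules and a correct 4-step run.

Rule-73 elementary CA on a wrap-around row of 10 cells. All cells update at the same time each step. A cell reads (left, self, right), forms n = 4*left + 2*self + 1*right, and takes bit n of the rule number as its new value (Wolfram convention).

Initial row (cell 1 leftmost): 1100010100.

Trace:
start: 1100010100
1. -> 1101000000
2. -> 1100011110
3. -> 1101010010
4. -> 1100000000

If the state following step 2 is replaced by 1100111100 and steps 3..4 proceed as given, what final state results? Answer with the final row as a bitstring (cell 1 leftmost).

state after step 2 := 1100111100
3. -> 1100100100
4. -> 1100000000

1100000000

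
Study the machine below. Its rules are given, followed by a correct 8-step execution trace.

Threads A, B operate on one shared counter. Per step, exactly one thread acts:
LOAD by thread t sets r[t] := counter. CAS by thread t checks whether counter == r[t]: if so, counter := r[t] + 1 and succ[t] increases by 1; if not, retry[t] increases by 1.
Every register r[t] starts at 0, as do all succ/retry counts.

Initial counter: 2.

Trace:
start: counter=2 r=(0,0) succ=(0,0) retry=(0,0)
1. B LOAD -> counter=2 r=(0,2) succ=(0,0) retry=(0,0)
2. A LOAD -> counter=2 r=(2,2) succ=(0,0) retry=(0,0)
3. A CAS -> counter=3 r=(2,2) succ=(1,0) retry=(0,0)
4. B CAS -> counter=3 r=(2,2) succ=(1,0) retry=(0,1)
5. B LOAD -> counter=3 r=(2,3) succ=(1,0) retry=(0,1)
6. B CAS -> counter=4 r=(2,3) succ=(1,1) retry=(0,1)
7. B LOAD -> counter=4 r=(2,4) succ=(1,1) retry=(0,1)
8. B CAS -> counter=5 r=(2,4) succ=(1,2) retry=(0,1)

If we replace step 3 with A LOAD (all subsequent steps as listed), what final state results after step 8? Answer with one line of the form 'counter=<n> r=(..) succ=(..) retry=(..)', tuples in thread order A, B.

(re-executing from step 3 with the substitution; state before step 3: counter=2 r=(2,2) succ=(0,0) retry=(0,0))
3. A LOAD -> counter=2 r=(2,2) succ=(0,0) retry=(0,0)
4. B CAS -> counter=3 r=(2,2) succ=(0,1) retry=(0,0)
5. B LOAD -> counter=3 r=(2,3) succ=(0,1) retry=(0,0)
6. B CAS -> counter=4 r=(2,3) succ=(0,2) retry=(0,0)
7. B LOAD -> counter=4 r=(2,4) succ=(0,2) retry=(0,0)
8. B CAS -> counter=5 r=(2,4) succ=(0,3) retry=(0,0)

counter=5 r=(2,4) succ=(0,3) retry=(0,0)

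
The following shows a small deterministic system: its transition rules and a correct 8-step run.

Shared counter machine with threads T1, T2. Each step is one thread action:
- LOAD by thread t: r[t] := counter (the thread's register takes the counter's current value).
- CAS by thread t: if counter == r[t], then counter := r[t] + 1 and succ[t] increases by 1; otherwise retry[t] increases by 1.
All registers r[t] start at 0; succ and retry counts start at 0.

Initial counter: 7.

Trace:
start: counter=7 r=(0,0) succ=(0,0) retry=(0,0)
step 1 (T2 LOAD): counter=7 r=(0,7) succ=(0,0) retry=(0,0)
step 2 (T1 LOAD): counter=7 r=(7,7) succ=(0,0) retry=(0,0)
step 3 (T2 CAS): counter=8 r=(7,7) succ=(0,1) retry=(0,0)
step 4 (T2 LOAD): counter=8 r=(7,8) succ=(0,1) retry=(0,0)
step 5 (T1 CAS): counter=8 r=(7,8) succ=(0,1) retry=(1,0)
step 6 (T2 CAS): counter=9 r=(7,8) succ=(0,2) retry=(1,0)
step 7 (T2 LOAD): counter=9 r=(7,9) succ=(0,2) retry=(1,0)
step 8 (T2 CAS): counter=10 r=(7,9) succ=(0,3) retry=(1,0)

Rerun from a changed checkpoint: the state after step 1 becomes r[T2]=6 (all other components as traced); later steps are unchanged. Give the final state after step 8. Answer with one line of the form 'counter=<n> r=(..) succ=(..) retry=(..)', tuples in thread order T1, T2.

counter=9 r=(7,8) succ=(1,1) retry=(0,2)

state after step 1 := counter=7 r=(0,6) succ=(0,0) retry=(0,0)
step 2 (T1 LOAD): counter=7 r=(7,6) succ=(0,0) retry=(0,0)
step 3 (T2 CAS): counter=7 r=(7,6) succ=(0,0) retry=(0,1)
step 4 (T2 LOAD): counter=7 r=(7,7) succ=(0,0) retry=(0,1)
step 5 (T1 CAS): counter=8 r=(7,7) succ=(1,0) retry=(0,1)
step 6 (T2 CAS): counter=8 r=(7,7) succ=(1,0) retry=(0,2)
step 7 (T2 LOAD): counter=8 r=(7,8) succ=(1,0) retry=(0,2)
step 8 (T2 CAS): counter=9 r=(7,8) succ=(1,1) retry=(0,2)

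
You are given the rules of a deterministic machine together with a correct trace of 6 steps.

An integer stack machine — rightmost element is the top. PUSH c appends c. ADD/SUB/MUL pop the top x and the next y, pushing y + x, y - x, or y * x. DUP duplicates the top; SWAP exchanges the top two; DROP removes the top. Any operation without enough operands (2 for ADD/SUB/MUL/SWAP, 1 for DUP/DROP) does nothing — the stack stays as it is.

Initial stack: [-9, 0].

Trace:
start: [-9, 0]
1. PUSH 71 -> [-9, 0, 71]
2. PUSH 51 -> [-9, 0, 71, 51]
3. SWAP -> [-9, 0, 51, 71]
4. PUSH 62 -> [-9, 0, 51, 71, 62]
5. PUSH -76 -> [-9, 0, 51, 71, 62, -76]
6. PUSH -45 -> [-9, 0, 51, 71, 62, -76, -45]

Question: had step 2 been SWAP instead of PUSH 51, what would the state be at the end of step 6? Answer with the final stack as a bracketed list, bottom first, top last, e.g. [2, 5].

(re-executing from step 2 with the substitution; state before step 2: [-9, 0, 71])
2. SWAP -> [-9, 71, 0]
3. SWAP -> [-9, 0, 71]
4. PUSH 62 -> [-9, 0, 71, 62]
5. PUSH -76 -> [-9, 0, 71, 62, -76]
6. PUSH -45 -> [-9, 0, 71, 62, -76, -45]

[-9, 0, 71, 62, -76, -45]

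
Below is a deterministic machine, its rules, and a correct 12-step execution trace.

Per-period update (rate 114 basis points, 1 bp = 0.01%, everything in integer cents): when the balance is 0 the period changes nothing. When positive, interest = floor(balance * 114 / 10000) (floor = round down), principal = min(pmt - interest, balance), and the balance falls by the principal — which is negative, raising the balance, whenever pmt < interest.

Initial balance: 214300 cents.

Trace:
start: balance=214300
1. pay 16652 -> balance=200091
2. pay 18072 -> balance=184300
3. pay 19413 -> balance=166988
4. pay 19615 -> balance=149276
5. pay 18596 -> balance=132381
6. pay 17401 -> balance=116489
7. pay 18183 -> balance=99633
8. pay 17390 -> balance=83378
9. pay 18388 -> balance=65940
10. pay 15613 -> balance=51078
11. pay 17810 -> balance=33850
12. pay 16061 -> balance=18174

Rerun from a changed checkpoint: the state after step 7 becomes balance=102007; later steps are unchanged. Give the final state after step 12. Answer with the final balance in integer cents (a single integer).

20687

state after step 7 := balance=102007
8. pay 17390 -> balance=85779
9. pay 18388 -> balance=68368
10. pay 15613 -> balance=53534
11. pay 17810 -> balance=36334
12. pay 16061 -> balance=20687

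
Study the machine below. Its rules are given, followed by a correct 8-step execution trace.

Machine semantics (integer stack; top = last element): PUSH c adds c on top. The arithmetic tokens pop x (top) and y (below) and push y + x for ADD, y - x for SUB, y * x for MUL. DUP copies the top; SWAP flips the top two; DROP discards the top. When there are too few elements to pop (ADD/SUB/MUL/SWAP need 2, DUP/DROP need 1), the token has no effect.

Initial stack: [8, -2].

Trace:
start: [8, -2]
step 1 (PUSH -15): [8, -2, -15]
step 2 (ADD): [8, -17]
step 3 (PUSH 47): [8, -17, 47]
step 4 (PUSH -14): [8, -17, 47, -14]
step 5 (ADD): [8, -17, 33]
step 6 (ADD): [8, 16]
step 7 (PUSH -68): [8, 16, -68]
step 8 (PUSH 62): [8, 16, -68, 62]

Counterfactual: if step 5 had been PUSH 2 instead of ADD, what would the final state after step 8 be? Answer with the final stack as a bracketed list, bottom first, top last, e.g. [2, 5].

(re-executing from step 5 with the substitution; state before step 5: [8, -17, 47, -14])
step 5 (PUSH 2): [8, -17, 47, -14, 2]
step 6 (ADD): [8, -17, 47, -12]
step 7 (PUSH -68): [8, -17, 47, -12, -68]
step 8 (PUSH 62): [8, -17, 47, -12, -68, 62]

[8, -17, 47, -12, -68, 62]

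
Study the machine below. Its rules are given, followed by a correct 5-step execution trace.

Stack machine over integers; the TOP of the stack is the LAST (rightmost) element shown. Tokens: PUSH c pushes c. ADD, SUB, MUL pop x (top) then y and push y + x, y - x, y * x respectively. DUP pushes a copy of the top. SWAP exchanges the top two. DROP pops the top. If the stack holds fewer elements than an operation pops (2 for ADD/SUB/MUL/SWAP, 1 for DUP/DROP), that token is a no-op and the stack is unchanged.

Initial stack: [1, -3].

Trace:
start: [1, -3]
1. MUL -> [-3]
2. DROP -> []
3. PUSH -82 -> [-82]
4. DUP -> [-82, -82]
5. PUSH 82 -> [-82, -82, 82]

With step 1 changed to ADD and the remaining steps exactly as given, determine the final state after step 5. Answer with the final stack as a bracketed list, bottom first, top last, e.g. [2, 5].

(re-executing from step 1 with the substitution; state before step 1: [1, -3])
1. ADD -> [-2]
2. DROP -> []
3. PUSH -82 -> [-82]
4. DUP -> [-82, -82]
5. PUSH 82 -> [-82, -82, 82]

[-82, -82, 82]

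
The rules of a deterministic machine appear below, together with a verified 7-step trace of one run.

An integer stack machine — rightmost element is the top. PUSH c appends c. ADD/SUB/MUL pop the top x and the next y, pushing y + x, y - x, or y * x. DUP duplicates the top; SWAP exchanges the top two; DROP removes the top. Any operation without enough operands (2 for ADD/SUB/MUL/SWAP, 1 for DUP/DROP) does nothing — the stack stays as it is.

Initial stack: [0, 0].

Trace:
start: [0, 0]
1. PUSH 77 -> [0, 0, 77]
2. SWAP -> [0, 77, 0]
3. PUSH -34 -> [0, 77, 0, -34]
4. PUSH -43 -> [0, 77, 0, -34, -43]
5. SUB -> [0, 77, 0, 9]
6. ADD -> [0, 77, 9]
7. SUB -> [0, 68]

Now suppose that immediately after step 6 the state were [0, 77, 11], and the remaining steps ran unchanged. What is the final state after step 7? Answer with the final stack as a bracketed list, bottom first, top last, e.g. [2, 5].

[0, 66]

state after step 6 := [0, 77, 11]
7. SUB -> [0, 66]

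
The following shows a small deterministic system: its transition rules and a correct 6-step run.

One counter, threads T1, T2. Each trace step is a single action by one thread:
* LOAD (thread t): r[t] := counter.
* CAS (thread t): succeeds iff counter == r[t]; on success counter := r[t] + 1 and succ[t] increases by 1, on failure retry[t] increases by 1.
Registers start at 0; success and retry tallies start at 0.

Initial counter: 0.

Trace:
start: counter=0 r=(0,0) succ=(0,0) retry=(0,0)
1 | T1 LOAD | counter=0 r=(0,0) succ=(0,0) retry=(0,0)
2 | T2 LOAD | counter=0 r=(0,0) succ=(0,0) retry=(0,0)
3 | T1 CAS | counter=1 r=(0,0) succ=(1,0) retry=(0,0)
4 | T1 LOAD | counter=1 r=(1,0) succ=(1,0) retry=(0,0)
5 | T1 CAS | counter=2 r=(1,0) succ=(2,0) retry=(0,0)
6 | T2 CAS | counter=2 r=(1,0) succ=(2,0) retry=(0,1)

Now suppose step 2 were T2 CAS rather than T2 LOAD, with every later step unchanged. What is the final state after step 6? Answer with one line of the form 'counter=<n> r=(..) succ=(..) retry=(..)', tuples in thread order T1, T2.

(re-executing from step 2 with the substitution; state before step 2: counter=0 r=(0,0) succ=(0,0) retry=(0,0))
2 | T2 CAS | counter=1 r=(0,0) succ=(0,1) retry=(0,0)
3 | T1 CAS | counter=1 r=(0,0) succ=(0,1) retry=(1,0)
4 | T1 LOAD | counter=1 r=(1,0) succ=(0,1) retry=(1,0)
5 | T1 CAS | counter=2 r=(1,0) succ=(1,1) retry=(1,0)
6 | T2 CAS | counter=2 r=(1,0) succ=(1,1) retry=(1,1)

counter=2 r=(1,0) succ=(1,1) retry=(1,1)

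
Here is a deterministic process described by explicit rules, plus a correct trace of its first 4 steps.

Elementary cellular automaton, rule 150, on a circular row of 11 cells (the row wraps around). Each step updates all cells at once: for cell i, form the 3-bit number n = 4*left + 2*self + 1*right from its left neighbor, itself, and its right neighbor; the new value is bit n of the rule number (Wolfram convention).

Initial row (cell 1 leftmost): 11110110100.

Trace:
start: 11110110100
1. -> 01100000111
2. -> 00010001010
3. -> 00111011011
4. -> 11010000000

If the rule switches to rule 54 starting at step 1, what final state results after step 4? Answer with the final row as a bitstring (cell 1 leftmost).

(re-executing steps 1..4 under rule 54; state before step 1: 11110110100)
1. -> 00001001111
2. -> 10011110000
3. -> 11100001001
4. -> 00010011110

00010011110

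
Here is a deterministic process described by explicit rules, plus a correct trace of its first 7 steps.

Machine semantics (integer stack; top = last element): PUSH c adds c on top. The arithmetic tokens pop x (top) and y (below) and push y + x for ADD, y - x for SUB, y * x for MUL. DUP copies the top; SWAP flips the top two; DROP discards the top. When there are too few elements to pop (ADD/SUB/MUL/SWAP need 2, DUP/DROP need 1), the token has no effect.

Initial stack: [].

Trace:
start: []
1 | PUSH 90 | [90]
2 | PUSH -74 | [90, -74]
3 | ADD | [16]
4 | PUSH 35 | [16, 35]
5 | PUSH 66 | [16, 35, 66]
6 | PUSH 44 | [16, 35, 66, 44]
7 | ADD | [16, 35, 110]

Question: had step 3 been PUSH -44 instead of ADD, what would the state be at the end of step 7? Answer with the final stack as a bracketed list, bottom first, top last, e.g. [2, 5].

[90, -74, -44, 35, 110]

(re-executing from step 3 with the substitution; state before step 3: [90, -74])
3 | PUSH -44 | [90, -74, -44]
4 | PUSH 35 | [90, -74, -44, 35]
5 | PUSH 66 | [90, -74, -44, 35, 66]
6 | PUSH 44 | [90, -74, -44, 35, 66, 44]
7 | ADD | [90, -74, -44, 35, 110]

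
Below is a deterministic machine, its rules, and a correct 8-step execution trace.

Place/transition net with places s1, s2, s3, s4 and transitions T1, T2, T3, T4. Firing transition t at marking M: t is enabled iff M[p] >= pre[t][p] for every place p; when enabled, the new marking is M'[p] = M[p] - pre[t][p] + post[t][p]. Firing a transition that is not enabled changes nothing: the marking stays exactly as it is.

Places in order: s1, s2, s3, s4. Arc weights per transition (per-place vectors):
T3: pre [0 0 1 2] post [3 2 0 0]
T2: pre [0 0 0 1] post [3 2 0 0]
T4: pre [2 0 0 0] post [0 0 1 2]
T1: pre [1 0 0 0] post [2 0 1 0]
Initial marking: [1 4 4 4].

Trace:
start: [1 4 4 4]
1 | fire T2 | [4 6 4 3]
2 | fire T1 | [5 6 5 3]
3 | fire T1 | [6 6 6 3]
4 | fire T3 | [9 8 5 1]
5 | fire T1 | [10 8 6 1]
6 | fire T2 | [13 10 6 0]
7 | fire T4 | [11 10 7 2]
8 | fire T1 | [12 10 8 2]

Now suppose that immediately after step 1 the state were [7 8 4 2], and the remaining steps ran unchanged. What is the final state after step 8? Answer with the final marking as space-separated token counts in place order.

12 10 8 2

state after step 1 := [7 8 4 2]
2 | fire T1 | [8 8 5 2]
3 | fire T1 | [9 8 6 2]
4 | fire T3 | [12 10 5 0]
5 | fire T1 | [13 10 6 0]
6 | fire T2 | [13 10 6 0]
7 | fire T4 | [11 10 7 2]
8 | fire T1 | [12 10 8 2]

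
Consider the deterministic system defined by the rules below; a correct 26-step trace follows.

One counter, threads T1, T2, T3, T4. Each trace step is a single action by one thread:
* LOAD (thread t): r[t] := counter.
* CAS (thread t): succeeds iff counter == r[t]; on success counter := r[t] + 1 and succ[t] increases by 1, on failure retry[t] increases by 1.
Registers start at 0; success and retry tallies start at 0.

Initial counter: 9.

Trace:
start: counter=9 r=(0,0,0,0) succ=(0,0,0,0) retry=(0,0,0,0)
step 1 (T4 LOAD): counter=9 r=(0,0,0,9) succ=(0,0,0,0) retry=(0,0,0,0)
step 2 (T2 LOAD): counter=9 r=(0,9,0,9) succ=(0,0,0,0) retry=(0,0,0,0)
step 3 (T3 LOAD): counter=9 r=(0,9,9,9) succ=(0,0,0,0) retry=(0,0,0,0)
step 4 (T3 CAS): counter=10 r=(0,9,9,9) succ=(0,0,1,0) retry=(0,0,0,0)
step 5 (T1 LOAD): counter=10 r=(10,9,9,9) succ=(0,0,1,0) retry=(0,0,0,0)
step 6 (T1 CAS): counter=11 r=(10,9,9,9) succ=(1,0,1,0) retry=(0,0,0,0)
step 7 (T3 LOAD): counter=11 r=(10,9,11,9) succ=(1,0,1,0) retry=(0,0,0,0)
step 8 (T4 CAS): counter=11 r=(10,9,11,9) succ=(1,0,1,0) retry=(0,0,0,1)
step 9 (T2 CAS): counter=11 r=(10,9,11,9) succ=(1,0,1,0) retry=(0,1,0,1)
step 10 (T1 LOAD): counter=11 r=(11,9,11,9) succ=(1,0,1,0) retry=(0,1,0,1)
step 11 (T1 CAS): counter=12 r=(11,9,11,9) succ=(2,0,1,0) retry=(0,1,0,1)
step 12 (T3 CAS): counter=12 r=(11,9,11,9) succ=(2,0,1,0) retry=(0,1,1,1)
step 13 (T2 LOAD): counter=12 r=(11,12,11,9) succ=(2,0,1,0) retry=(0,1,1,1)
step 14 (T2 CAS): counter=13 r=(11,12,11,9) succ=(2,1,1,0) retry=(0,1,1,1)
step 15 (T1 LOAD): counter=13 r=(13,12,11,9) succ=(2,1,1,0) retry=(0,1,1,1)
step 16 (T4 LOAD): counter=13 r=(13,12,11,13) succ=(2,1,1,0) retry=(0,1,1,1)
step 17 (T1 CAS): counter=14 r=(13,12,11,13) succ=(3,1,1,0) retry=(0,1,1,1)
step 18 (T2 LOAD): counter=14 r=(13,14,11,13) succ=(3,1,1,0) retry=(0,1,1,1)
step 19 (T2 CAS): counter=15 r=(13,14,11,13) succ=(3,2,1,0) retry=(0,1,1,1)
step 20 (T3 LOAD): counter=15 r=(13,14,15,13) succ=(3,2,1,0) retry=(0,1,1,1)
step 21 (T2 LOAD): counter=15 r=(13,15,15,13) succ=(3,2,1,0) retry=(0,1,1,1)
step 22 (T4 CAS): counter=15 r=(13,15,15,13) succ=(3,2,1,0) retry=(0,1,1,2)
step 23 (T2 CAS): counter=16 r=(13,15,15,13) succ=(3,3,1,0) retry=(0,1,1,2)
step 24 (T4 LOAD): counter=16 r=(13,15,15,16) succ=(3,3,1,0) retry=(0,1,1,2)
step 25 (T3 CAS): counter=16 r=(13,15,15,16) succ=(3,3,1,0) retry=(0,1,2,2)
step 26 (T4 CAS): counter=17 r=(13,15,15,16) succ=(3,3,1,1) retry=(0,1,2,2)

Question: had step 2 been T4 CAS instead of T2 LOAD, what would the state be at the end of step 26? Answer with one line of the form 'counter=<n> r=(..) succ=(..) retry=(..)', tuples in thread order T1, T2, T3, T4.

counter=18 r=(14,16,16,17) succ=(3,3,1,2) retry=(0,1,2,2)

(re-executing from step 2 with the substitution; state before step 2: counter=9 r=(0,0,0,9) succ=(0,0,0,0) retry=(0,0,0,0))
step 2 (T4 CAS): counter=10 r=(0,0,0,9) succ=(0,0,0,1) retry=(0,0,0,0)
step 3 (T3 LOAD): counter=10 r=(0,0,10,9) succ=(0,0,0,1) retry=(0,0,0,0)
step 4 (T3 CAS): counter=11 r=(0,0,10,9) succ=(0,0,1,1) retry=(0,0,0,0)
step 5 (T1 LOAD): counter=11 r=(11,0,10,9) succ=(0,0,1,1) retry=(0,0,0,0)
step 6 (T1 CAS): counter=12 r=(11,0,10,9) succ=(1,0,1,1) retry=(0,0,0,0)
step 7 (T3 LOAD): counter=12 r=(11,0,12,9) succ=(1,0,1,1) retry=(0,0,0,0)
step 8 (T4 CAS): counter=12 r=(11,0,12,9) succ=(1,0,1,1) retry=(0,0,0,1)
step 9 (T2 CAS): counter=12 r=(11,0,12,9) succ=(1,0,1,1) retry=(0,1,0,1)
step 10 (T1 LOAD): counter=12 r=(12,0,12,9) succ=(1,0,1,1) retry=(0,1,0,1)
step 11 (T1 CAS): counter=13 r=(12,0,12,9) succ=(2,0,1,1) retry=(0,1,0,1)
step 12 (T3 CAS): counter=13 r=(12,0,12,9) succ=(2,0,1,1) retry=(0,1,1,1)
step 13 (T2 LOAD): counter=13 r=(12,13,12,9) succ=(2,0,1,1) retry=(0,1,1,1)
step 14 (T2 CAS): counter=14 r=(12,13,12,9) succ=(2,1,1,1) retry=(0,1,1,1)
step 15 (T1 LOAD): counter=14 r=(14,13,12,9) succ=(2,1,1,1) retry=(0,1,1,1)
step 16 (T4 LOAD): counter=14 r=(14,13,12,14) succ=(2,1,1,1) retry=(0,1,1,1)
step 17 (T1 CAS): counter=15 r=(14,13,12,14) succ=(3,1,1,1) retry=(0,1,1,1)
step 18 (T2 LOAD): counter=15 r=(14,15,12,14) succ=(3,1,1,1) retry=(0,1,1,1)
step 19 (T2 CAS): counter=16 r=(14,15,12,14) succ=(3,2,1,1) retry=(0,1,1,1)
step 20 (T3 LOAD): counter=16 r=(14,15,16,14) succ=(3,2,1,1) retry=(0,1,1,1)
step 21 (T2 LOAD): counter=16 r=(14,16,16,14) succ=(3,2,1,1) retry=(0,1,1,1)
step 22 (T4 CAS): counter=16 r=(14,16,16,14) succ=(3,2,1,1) retry=(0,1,1,2)
step 23 (T2 CAS): counter=17 r=(14,16,16,14) succ=(3,3,1,1) retry=(0,1,1,2)
step 24 (T4 LOAD): counter=17 r=(14,16,16,17) succ=(3,3,1,1) retry=(0,1,1,2)
step 25 (T3 CAS): counter=17 r=(14,16,16,17) succ=(3,3,1,1) retry=(0,1,2,2)
step 26 (T4 CAS): counter=18 r=(14,16,16,17) succ=(3,3,1,2) retry=(0,1,2,2)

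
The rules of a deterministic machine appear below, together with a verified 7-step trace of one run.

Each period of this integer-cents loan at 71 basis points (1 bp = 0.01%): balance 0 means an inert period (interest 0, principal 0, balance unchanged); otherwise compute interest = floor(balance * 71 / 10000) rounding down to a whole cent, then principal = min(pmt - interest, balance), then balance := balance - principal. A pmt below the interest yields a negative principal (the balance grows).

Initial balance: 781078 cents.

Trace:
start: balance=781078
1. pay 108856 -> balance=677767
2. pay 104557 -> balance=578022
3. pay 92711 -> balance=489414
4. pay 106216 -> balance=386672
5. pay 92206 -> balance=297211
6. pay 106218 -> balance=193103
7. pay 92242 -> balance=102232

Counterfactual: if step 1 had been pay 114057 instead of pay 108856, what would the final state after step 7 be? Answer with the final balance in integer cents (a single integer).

(re-executing from step 1 with the substitution; state before step 1: balance=781078)
1. pay 114057 -> balance=672566
2. pay 104557 -> balance=572784
3. pay 92711 -> balance=484139
4. pay 106216 -> balance=381360
5. pay 92206 -> balance=291861
6. pay 106218 -> balance=187715
7. pay 92242 -> balance=96805

96805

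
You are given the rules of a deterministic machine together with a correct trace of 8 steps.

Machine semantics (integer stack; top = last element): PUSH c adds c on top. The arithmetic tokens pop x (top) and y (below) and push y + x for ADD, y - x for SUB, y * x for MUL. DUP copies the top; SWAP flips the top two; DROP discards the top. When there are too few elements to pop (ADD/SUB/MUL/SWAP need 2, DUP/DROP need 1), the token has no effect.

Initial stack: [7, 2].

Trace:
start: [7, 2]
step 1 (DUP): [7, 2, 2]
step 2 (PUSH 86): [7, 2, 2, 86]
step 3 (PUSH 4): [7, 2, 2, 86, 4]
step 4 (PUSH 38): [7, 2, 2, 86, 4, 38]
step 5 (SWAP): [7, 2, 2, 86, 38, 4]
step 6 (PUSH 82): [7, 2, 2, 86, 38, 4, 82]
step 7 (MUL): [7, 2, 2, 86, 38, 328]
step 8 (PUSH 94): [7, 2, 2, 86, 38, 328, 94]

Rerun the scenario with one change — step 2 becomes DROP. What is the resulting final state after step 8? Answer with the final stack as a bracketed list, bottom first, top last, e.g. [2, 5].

(re-executing from step 2 with the substitution; state before step 2: [7, 2, 2])
step 2 (DROP): [7, 2]
step 3 (PUSH 4): [7, 2, 4]
step 4 (PUSH 38): [7, 2, 4, 38]
step 5 (SWAP): [7, 2, 38, 4]
step 6 (PUSH 82): [7, 2, 38, 4, 82]
step 7 (MUL): [7, 2, 38, 328]
step 8 (PUSH 94): [7, 2, 38, 328, 94]

[7, 2, 38, 328, 94]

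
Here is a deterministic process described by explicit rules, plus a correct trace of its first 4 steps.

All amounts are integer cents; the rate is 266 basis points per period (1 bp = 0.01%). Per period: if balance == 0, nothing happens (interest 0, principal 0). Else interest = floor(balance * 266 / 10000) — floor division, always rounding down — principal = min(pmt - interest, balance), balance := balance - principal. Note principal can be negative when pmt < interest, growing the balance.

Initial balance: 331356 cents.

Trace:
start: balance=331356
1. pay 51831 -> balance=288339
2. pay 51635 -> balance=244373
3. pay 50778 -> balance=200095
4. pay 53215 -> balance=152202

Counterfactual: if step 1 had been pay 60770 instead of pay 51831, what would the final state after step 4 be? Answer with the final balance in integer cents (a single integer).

142531

(re-executing from step 1 with the substitution; state before step 1: balance=331356)
1. pay 60770 -> balance=279400
2. pay 51635 -> balance=235197
3. pay 50778 -> balance=190675
4. pay 53215 -> balance=142531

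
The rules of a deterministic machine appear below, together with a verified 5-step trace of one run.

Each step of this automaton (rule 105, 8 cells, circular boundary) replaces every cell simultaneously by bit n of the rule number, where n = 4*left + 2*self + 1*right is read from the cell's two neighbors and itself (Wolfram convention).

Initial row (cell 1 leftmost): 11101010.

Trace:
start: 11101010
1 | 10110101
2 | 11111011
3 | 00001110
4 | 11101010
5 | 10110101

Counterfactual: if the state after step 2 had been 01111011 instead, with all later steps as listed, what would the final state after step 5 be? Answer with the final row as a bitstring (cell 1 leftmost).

00000011

state after step 2 := 01111011
3 | 11001111
4 | 01001000
5 | 00000011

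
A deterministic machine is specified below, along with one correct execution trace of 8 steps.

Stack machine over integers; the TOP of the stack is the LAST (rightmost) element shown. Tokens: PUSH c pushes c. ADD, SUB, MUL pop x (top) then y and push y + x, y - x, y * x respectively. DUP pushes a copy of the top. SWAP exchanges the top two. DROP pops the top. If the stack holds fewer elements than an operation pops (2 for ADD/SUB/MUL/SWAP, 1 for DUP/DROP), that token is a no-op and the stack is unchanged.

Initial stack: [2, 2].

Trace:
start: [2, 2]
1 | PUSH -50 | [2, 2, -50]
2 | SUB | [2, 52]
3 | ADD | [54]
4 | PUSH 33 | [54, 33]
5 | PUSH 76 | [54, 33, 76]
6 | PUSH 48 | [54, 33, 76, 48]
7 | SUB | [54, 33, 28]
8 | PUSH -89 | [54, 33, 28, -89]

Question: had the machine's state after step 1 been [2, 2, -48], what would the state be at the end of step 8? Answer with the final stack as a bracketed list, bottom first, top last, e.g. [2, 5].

[52, 33, 28, -89]

state after step 1 := [2, 2, -48]
2 | SUB | [2, 50]
3 | ADD | [52]
4 | PUSH 33 | [52, 33]
5 | PUSH 76 | [52, 33, 76]
6 | PUSH 48 | [52, 33, 76, 48]
7 | SUB | [52, 33, 28]
8 | PUSH -89 | [52, 33, 28, -89]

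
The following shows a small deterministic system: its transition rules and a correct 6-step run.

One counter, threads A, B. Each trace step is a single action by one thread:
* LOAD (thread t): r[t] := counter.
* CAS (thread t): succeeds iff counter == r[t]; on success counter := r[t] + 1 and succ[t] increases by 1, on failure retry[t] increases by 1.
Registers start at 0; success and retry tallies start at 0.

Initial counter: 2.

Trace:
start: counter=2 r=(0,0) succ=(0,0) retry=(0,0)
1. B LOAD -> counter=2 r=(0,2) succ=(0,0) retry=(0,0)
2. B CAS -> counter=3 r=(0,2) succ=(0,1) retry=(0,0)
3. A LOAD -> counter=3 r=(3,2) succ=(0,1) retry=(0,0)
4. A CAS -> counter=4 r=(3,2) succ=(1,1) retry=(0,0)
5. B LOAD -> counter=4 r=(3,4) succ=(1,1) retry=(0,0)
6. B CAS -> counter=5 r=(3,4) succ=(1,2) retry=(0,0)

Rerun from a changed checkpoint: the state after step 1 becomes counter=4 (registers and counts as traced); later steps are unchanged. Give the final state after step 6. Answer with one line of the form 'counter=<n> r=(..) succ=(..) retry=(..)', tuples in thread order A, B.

counter=6 r=(4,5) succ=(1,1) retry=(0,1)

state after step 1 := counter=4 r=(0,2) succ=(0,0) retry=(0,0)
2. B CAS -> counter=4 r=(0,2) succ=(0,0) retry=(0,1)
3. A LOAD -> counter=4 r=(4,2) succ=(0,0) retry=(0,1)
4. A CAS -> counter=5 r=(4,2) succ=(1,0) retry=(0,1)
5. B LOAD -> counter=5 r=(4,5) succ=(1,0) retry=(0,1)
6. B CAS -> counter=6 r=(4,5) succ=(1,1) retry=(0,1)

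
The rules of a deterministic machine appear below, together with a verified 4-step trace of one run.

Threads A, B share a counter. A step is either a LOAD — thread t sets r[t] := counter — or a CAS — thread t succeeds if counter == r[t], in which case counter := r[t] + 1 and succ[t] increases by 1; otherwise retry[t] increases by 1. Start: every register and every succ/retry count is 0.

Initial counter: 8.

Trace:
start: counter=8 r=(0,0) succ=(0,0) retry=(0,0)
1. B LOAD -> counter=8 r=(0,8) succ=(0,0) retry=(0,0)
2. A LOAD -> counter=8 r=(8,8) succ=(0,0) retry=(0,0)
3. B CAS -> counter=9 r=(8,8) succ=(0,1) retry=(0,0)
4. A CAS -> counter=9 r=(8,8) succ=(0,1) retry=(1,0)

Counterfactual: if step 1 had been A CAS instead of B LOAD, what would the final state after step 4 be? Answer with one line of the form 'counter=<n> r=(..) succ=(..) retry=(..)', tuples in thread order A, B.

counter=9 r=(8,0) succ=(1,0) retry=(1,1)

(re-executing from step 1 with the substitution; state before step 1: counter=8 r=(0,0) succ=(0,0) retry=(0,0))
1. A CAS -> counter=8 r=(0,0) succ=(0,0) retry=(1,0)
2. A LOAD -> counter=8 r=(8,0) succ=(0,0) retry=(1,0)
3. B CAS -> counter=8 r=(8,0) succ=(0,0) retry=(1,1)
4. A CAS -> counter=9 r=(8,0) succ=(1,0) retry=(1,1)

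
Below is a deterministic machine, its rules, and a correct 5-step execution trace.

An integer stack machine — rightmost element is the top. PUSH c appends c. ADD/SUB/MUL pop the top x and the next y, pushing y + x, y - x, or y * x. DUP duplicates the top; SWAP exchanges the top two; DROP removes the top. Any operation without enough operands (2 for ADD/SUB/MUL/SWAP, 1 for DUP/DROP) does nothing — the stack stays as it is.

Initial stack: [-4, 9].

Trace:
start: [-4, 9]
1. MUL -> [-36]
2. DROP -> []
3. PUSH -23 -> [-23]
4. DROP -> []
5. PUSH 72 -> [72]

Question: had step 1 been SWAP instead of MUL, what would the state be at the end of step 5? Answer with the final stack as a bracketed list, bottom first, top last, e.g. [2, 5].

[9, 72]

(re-executing from step 1 with the substitution; state before step 1: [-4, 9])
1. SWAP -> [9, -4]
2. DROP -> [9]
3. PUSH -23 -> [9, -23]
4. DROP -> [9]
5. PUSH 72 -> [9, 72]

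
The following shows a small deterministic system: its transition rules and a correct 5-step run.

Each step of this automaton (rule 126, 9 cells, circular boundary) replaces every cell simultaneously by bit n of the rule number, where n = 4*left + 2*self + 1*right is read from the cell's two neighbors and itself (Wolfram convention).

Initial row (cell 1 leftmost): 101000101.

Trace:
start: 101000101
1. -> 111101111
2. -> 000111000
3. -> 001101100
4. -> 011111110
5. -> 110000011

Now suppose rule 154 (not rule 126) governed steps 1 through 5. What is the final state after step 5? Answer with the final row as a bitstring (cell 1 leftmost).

010110001

(re-executing steps 1..5 under rule 154; state before step 1: 101000101)
1. -> 000101001
2. -> 101000110
3. -> 000101100
4. -> 001001010
5. -> 010110001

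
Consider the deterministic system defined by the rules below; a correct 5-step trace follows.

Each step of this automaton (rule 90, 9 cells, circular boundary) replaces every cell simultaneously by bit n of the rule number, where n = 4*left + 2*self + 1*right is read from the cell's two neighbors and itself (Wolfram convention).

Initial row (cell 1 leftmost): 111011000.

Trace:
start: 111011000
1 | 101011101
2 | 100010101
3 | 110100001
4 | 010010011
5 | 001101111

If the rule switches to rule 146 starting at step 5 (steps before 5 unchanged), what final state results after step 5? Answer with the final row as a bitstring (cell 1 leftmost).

(re-executing step 5 under rule 146; state before step 5: 010010011)
5 | 001101100

001101100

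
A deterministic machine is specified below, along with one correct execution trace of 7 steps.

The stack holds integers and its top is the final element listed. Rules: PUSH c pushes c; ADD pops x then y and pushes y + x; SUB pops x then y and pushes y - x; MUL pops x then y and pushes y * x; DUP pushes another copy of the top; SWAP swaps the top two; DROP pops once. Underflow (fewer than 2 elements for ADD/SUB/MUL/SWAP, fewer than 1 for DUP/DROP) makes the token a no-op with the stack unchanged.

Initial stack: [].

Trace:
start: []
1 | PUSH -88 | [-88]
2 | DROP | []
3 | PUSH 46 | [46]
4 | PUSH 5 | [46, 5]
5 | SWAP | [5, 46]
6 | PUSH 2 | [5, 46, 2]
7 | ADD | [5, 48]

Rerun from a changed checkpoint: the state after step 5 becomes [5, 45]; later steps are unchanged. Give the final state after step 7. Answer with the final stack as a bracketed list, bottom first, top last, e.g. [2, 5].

state after step 5 := [5, 45]
6 | PUSH 2 | [5, 45, 2]
7 | ADD | [5, 47]

[5, 47]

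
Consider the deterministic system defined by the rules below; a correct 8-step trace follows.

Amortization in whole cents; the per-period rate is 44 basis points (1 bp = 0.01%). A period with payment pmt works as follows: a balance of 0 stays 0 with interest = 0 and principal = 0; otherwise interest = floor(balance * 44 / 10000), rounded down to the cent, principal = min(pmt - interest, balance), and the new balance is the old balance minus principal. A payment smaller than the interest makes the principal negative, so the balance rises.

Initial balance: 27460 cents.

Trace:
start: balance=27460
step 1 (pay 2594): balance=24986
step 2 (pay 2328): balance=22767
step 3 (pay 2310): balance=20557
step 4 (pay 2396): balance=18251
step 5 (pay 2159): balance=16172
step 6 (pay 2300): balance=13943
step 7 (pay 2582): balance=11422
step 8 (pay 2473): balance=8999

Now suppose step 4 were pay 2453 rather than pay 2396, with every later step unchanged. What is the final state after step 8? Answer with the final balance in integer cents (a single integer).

8941

(re-executing from step 4 with the substitution; state before step 4: balance=20557)
step 4 (pay 2453): balance=18194
step 5 (pay 2159): balance=16115
step 6 (pay 2300): balance=13885
step 7 (pay 2582): balance=11364
step 8 (pay 2473): balance=8941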